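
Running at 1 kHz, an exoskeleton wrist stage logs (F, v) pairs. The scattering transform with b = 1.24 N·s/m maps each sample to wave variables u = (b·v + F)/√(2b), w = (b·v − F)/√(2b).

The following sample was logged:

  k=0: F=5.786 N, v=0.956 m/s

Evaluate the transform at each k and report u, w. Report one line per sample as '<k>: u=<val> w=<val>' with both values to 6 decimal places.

0: u=4.426869 w=-2.921359

k=0: b·v=1.24×0.956=1.185440; √(2b)=1.574802; u=(1.185440+5.786)/1.574802=4.426869, w=(1.185440−5.786)/1.574802=-2.921359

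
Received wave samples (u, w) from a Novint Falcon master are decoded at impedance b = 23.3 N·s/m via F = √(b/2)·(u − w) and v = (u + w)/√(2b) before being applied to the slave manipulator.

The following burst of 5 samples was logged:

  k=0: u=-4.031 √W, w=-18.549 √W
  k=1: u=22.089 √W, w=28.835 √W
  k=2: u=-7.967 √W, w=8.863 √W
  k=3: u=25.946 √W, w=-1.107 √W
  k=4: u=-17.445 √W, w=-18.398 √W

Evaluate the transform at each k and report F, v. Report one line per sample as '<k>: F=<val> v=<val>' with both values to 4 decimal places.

0: F=49.5530 v=-3.3077
1: F=-23.0255 v=7.4598
2: F=-57.4443 v=0.1313
3: F=92.3376 v=3.6387
4: F=3.2528 v=-5.2506

k=0: u−w=14.5180, u+w=-22.5800; √(b/2)=3.4132, √(2b)=6.8264; F=3.4132×14.518=49.5530, v=-22.5800/6.8264=-3.3077
k=1: u−w=-6.7460, u+w=50.9240; √(b/2)=3.4132, √(2b)=6.8264; F=3.4132×(-6.746)=-23.0255, v=50.9240/6.8264=7.4598
k=2: u−w=-16.8300, u+w=0.8960; √(b/2)=3.4132, √(2b)=6.8264; F=3.4132×(-16.83)=-57.4443, v=0.8960/6.8264=0.1313
k=3: u−w=27.0530, u+w=24.8390; √(b/2)=3.4132, √(2b)=6.8264; F=3.4132×27.053=92.3376, v=24.8390/6.8264=3.6387
k=4: u−w=0.9530, u+w=-35.8430; √(b/2)=3.4132, √(2b)=6.8264; F=3.4132×0.953=3.2528, v=-35.8430/6.8264=-5.2506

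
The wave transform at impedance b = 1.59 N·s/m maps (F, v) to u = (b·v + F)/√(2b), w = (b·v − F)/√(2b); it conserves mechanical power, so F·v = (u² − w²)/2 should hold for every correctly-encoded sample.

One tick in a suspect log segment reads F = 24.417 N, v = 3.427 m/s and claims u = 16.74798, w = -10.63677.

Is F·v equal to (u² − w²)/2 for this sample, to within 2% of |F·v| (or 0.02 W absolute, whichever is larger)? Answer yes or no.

F·v = 24.417×3.427 = 83.6771 W.
(u² − w²)/2 = (280.4948 − 113.1409)/2 = 83.6770 W.
|Δ| = 0.0001;  2% of max(1, |F·v|) = 1.6735.

yes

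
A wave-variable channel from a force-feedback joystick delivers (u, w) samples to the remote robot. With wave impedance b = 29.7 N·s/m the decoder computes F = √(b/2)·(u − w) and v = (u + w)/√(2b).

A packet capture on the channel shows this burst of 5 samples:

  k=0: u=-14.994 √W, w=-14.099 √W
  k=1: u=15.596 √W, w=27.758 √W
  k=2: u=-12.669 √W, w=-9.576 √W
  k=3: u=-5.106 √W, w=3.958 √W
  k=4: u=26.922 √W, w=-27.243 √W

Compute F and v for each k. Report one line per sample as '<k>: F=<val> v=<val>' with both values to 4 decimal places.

k=0: u−w=-0.8950, u+w=-29.0930; √(b/2)=3.8536, √(2b)=7.7071; F=3.8536×(-0.895)=-3.4489, v=-29.0930/7.7071=-3.7748
k=1: u−w=-12.1620, u+w=43.3540; √(b/2)=3.8536, √(2b)=7.7071; F=3.8536×(-12.162)=-46.8671, v=43.3540/7.7071=5.6252
k=2: u−w=-3.0930, u+w=-22.2450; √(b/2)=3.8536, √(2b)=7.7071; F=3.8536×(-3.093)=-11.9191, v=-22.2450/7.7071=-2.8863
k=3: u−w=-9.0640, u+w=-1.1480; √(b/2)=3.8536, √(2b)=7.7071; F=3.8536×(-9.064)=-34.9288, v=-1.1480/7.7071=-0.1490
k=4: u−w=54.1650, u+w=-0.3210; √(b/2)=3.8536, √(2b)=7.7071; F=3.8536×54.165=208.7286, v=-0.3210/7.7071=-0.0416

0: F=-3.4489 v=-3.7748
1: F=-46.8671 v=5.6252
2: F=-11.9191 v=-2.8863
3: F=-34.9288 v=-0.1490
4: F=208.7286 v=-0.0416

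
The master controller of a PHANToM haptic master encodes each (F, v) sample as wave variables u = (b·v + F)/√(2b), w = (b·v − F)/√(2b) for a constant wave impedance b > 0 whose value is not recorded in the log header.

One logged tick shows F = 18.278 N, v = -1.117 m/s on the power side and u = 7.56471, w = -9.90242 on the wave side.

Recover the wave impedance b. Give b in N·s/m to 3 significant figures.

b = 2.19 N·s/m

u + w = -2.3377;  u + w = √(2b)·v, so √(2b) = -2.3377/(-1.117) = 2.0928.
b = (√(2b))²/2 = 4.3800/2 = 2.1900.
(Check via u − w = 2F/√(2b): u − w = 17.4671, 2F/√(2b) = 17.4671.)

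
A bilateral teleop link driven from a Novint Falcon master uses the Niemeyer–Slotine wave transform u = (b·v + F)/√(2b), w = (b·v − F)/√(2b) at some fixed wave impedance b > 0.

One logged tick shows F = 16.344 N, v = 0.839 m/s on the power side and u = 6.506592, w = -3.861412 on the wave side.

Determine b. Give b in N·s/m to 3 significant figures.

u + w = 2.645180;  u + w = √(2b)·v, so √(2b) = 2.645180/0.839 = 3.152777.
b = (√(2b))²/2 = 9.940004/2 = 4.970002.
(Check via u − w = 2F/√(2b): u − w = 10.368004, 2F/√(2b) = 10.368002.)

b = 4.97 N·s/m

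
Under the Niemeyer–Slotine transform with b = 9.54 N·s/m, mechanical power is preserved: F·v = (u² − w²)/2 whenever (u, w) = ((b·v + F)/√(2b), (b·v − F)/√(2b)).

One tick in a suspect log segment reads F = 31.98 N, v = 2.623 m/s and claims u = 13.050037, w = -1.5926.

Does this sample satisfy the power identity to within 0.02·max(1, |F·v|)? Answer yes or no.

yes

F·v = 31.98×2.623 = 83.883540 W.
(u² − w²)/2 = (170.303466 − 2.536375)/2 = 83.883545 W.
|Δ| = 0.000005;  2% of max(1, |F·v|) = 1.677671.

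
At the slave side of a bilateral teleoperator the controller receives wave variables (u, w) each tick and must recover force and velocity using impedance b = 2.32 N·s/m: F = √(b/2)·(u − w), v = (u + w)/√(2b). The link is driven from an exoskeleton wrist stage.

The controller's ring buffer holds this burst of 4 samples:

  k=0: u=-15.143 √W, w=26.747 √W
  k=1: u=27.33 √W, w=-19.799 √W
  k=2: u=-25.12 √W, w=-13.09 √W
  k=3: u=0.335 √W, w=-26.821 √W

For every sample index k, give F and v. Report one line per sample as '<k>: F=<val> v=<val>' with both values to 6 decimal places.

0: F=-45.116911 v=5.387022
1: F=50.759486 v=3.496179
2: F=-12.956707 v=-17.738547
3: F=29.247907 v=-12.295817

k=0: u−w=-41.890000, u+w=11.604000; √(b/2)=1.077033, √(2b)=2.154066; F=1.077033×(-41.89)=-45.116911, v=11.604000/2.154066=5.387022
k=1: u−w=47.129000, u+w=7.531000; √(b/2)=1.077033, √(2b)=2.154066; F=1.077033×47.129=50.759486, v=7.531000/2.154066=3.496179
k=2: u−w=-12.030000, u+w=-38.210000; √(b/2)=1.077033, √(2b)=2.154066; F=1.077033×(-12.03)=-12.956707, v=-38.210000/2.154066=-17.738547
k=3: u−w=27.156000, u+w=-26.486000; √(b/2)=1.077033, √(2b)=2.154066; F=1.077033×27.156=29.247907, v=-26.486000/2.154066=-12.295817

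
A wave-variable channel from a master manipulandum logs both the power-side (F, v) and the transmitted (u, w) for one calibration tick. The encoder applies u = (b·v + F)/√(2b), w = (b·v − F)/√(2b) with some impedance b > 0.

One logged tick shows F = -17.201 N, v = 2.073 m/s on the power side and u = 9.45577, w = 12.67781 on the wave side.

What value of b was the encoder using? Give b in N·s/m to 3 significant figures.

u + w = 22.13358;  u + w = √(2b)·v, so √(2b) = 22.13358/2.073 = 10.67708.
b = (√(2b))²/2 = 113.99997/2 = 56.99998.
(Check via u − w = 2F/√(2b): u − w = -3.22204, 2F/√(2b) = -3.22204.)

b = 57 N·s/m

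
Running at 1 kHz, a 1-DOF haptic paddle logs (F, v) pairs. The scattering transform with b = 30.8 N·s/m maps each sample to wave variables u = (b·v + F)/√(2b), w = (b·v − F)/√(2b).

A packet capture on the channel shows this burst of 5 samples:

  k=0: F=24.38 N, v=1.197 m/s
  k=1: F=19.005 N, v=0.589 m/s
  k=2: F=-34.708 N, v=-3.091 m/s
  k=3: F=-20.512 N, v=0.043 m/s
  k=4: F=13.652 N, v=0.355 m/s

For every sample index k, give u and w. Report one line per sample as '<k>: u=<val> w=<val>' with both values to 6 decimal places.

0: u=7.803667 w=1.591068
1: u=4.732864 w=-0.110058
2: u=-16.552169 w=-7.707751
3: u=-2.444727 w=2.782215
4: u=3.132546 w=-0.346305

k=0: b·v=30.8×1.197=36.867600; √(2b)=7.848567; u=(36.867600+24.38)/7.848567=7.803667, w=(36.867600−24.38)/7.848567=1.591068
k=1: b·v=30.8×0.589=18.141200; √(2b)=7.848567; u=(18.141200+19.005)/7.848567=4.732864, w=(18.141200−19.005)/7.848567=-0.110058
k=2: b·v=30.8×(-3.091)=-95.202800; √(2b)=7.848567; u=(-95.202800+(-34.708))/7.848567=-16.552169, w=(-95.202800−(-34.708))/7.848567=-7.707751
k=3: b·v=30.8×0.043=1.324400; √(2b)=7.848567; u=(1.324400+(-20.512))/7.848567=-2.444727, w=(1.324400−(-20.512))/7.848567=2.782215
k=4: b·v=30.8×0.355=10.934000; √(2b)=7.848567; u=(10.934000+13.652)/7.848567=3.132546, w=(10.934000−13.652)/7.848567=-0.346305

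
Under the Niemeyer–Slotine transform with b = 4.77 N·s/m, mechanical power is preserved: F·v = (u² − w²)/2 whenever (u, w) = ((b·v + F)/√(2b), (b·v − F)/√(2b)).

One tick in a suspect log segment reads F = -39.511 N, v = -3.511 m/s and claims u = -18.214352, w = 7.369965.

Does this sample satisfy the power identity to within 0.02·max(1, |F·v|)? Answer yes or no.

F·v = (-39.511)×(-3.511) = 138.723121 W.
(u² − w²)/2 = (331.762619 − 54.316384)/2 = 138.723117 W.
|Δ| = 0.000004;  2% of max(1, |F·v|) = 2.774462.

yes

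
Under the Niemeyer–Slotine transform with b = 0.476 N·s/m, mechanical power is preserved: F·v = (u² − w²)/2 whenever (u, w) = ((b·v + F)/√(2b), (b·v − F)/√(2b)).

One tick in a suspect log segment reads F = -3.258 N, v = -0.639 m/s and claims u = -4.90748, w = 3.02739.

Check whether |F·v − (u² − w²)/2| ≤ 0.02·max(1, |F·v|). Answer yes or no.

no

F·v = (-3.258)×(-0.639) = 2.08186 W.
(u² − w²)/2 = (24.08336 − 9.16509)/2 = 7.45913 W.
|Δ| = 5.37727;  2% of max(1, |F·v|) = 0.04164.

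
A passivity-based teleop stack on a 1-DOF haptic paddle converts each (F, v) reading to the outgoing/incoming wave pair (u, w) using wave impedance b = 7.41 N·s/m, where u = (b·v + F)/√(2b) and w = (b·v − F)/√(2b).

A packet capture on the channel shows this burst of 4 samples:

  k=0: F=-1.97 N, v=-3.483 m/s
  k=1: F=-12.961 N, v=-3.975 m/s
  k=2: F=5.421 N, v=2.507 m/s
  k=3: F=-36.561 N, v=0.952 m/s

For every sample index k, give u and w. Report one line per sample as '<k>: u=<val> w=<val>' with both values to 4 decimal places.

0: u=-7.2159 w=-6.1925
1: u=-11.0180 w=-4.2845
2: u=6.2337 w=3.4174
3: u=-7.6647 w=11.3296

k=0: b·v=7.41×(-3.483)=-25.8090; √(2b)=3.8497; u=(-25.8090+(-1.97))/3.8497=-7.2159, w=(-25.8090−(-1.97))/3.8497=-6.1925
k=1: b·v=7.41×(-3.975)=-29.4548; √(2b)=3.8497; u=(-29.4548+(-12.961))/3.8497=-11.0180, w=(-29.4548−(-12.961))/3.8497=-4.2845
k=2: b·v=7.41×2.507=18.5769; √(2b)=3.8497; u=(18.5769+5.421)/3.8497=6.2337, w=(18.5769−5.421)/3.8497=3.4174
k=3: b·v=7.41×0.952=7.0543; √(2b)=3.8497; u=(7.0543+(-36.561))/3.8497=-7.6647, w=(7.0543−(-36.561))/3.8497=11.3296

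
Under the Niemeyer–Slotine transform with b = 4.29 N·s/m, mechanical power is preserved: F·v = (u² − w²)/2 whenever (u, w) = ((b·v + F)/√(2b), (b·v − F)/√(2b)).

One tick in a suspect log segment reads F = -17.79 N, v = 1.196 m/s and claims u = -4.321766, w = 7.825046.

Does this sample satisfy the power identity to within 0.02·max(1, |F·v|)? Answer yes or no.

F·v = (-17.79)×1.196 = -21.276840 W.
(u² − w²)/2 = (18.677661 − 61.231345)/2 = -21.276842 W.
|Δ| = 0.000002;  2% of max(1, |F·v|) = 0.425537.

yes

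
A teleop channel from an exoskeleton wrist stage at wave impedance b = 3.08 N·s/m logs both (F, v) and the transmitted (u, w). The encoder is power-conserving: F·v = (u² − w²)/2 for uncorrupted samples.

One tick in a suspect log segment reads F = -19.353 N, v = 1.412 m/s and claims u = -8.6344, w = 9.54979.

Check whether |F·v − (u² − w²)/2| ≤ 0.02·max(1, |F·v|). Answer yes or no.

no

F·v = (-19.353)×1.412 = -27.3264 W.
(u² − w²)/2 = (74.5529 − 91.1985)/2 = -8.3228 W.
|Δ| = 19.0036;  2% of max(1, |F·v|) = 0.5465.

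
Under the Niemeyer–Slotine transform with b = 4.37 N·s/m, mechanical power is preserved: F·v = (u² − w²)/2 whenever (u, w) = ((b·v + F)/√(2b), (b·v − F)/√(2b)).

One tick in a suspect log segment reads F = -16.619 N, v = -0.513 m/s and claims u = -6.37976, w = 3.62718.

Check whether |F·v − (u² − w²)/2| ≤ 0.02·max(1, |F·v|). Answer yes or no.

F·v = (-16.619)×(-0.513) = 8.52555 W.
(u² − w²)/2 = (40.70134 − 13.15643)/2 = 13.77245 W.
|Δ| = 5.24690;  2% of max(1, |F·v|) = 0.17051.

no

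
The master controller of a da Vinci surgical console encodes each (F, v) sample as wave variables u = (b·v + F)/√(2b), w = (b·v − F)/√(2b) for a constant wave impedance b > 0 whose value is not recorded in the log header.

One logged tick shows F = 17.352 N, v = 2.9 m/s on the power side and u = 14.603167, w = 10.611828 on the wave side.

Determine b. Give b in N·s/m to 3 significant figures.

u + w = 25.214995;  u + w = √(2b)·v, so √(2b) = 25.214995/2.9 = 8.694826.
b = (√(2b))²/2 = 75.599997/2 = 37.799998.
(Check via u − w = 2F/√(2b): u − w = 3.991339, 2F/√(2b) = 3.991339.)

b = 37.8 N·s/m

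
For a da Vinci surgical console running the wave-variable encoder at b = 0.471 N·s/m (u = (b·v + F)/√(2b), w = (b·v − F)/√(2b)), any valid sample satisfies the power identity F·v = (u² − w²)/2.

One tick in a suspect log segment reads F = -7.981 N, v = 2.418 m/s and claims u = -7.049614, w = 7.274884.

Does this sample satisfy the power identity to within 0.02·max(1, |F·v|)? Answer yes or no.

no

F·v = (-7.981)×2.418 = -19.298058 W.
(u² − w²)/2 = (49.697058 − 52.923937)/2 = -1.613440 W.
|Δ| = 17.684618;  2% of max(1, |F·v|) = 0.385961.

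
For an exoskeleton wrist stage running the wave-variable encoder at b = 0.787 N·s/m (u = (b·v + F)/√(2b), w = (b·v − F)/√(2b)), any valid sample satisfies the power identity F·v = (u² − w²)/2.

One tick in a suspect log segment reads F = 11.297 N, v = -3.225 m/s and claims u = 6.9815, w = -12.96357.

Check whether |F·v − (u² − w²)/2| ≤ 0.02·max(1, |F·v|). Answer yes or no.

no

F·v = 11.297×(-3.225) = -36.4328 W.
(u² − w²)/2 = (48.7413 − 168.0541)/2 = -59.6564 W.
|Δ| = 23.2236;  2% of max(1, |F·v|) = 0.7287.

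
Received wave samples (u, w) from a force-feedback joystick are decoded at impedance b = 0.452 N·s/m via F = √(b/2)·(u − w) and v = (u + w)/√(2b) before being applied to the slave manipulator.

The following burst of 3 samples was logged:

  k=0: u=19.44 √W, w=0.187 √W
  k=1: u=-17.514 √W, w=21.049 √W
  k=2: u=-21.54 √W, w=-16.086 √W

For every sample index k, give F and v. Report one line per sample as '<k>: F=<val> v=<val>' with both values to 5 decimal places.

k=0: u−w=19.25300, u+w=19.62700; √(b/2)=0.47539, √(2b)=0.95079; F=0.47539×19.253=9.15277, v=19.62700/0.95079=20.64285
k=1: u−w=-38.56300, u+w=3.53500; √(b/2)=0.47539, √(2b)=0.95079; F=0.47539×(-38.563)=-18.33264, v=3.53500/0.95079=3.71796
k=2: u−w=-5.45400, u+w=-37.62600; √(b/2)=0.47539, √(2b)=0.95079; F=0.47539×(-5.454)=-2.59280, v=-37.62600/0.95079=-39.57344

0: F=9.15277 v=20.64285
1: F=-18.33264 v=3.71796
2: F=-2.59280 v=-39.57344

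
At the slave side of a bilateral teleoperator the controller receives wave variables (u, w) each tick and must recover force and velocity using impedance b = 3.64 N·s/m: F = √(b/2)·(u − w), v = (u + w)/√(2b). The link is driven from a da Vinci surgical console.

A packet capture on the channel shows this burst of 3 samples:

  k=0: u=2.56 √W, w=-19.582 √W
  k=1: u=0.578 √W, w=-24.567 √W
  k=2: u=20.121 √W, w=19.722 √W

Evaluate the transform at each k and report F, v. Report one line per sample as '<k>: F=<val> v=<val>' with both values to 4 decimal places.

k=0: u−w=22.1420, u+w=-17.0220; √(b/2)=1.3491, √(2b)=2.6981; F=1.3491×22.142=29.8712, v=-17.0220/2.6981=-6.3088
k=1: u−w=25.1450, u+w=-23.9890; √(b/2)=1.3491, √(2b)=2.6981; F=1.3491×25.145=33.9225, v=-23.9890/2.6981=-8.8909
k=2: u−w=0.3990, u+w=39.8430; √(b/2)=1.3491, √(2b)=2.6981; F=1.3491×0.399=0.5383, v=39.8430/2.6981=14.7668

0: F=29.8712 v=-6.3088
1: F=33.9225 v=-8.8909
2: F=0.5383 v=14.7668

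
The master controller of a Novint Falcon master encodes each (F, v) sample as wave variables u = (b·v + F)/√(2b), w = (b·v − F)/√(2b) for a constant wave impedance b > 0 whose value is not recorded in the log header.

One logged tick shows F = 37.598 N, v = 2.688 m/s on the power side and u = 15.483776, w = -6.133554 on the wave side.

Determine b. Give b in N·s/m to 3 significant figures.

b = 6.05 N·s/m

u + w = 9.350222;  u + w = √(2b)·v, so √(2b) = 9.350222/2.688 = 3.478505.
b = (√(2b))²/2 = 12.099998/2 = 6.049999.
(Check via u − w = 2F/√(2b): u − w = 21.617330, 2F/√(2b) = 21.617331.)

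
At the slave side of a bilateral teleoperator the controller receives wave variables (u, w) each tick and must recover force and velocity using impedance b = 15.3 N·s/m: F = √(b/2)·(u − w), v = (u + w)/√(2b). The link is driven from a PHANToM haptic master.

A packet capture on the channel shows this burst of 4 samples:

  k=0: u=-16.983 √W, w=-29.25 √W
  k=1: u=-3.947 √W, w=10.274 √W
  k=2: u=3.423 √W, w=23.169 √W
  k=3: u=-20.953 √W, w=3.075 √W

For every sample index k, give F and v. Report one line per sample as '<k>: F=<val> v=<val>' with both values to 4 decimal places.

0: F=33.9288 v=-8.3578
1: F=-39.3333 v=1.1438
2: F=-54.6147 v=4.8072
3: F=-66.4582 v=-3.2319

k=0: u−w=12.2670, u+w=-46.2330; √(b/2)=2.7659, √(2b)=5.5317; F=2.7659×12.267=33.9288, v=-46.2330/5.5317=-8.3578
k=1: u−w=-14.2210, u+w=6.3270; √(b/2)=2.7659, √(2b)=5.5317; F=2.7659×(-14.221)=-39.3333, v=6.3270/5.5317=1.1438
k=2: u−w=-19.7460, u+w=26.5920; √(b/2)=2.7659, √(2b)=5.5317; F=2.7659×(-19.746)=-54.6147, v=26.5920/5.5317=4.8072
k=3: u−w=-24.0280, u+w=-17.8780; √(b/2)=2.7659, √(2b)=5.5317; F=2.7659×(-24.028)=-66.4582, v=-17.8780/5.5317=-3.2319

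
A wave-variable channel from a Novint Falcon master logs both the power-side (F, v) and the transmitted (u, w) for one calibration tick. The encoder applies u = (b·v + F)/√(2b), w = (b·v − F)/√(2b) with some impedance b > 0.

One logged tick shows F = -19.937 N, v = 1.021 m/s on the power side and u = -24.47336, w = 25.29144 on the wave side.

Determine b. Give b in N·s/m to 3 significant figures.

u + w = 0.8181;  u + w = √(2b)·v, so √(2b) = 0.8181/1.021 = 0.8013.
b = (√(2b))²/2 = 0.6420/2 = 0.3210.
(Check via u − w = 2F/√(2b): u − w = -49.7648, 2F/√(2b) = -49.7645.)

b = 0.321 N·s/m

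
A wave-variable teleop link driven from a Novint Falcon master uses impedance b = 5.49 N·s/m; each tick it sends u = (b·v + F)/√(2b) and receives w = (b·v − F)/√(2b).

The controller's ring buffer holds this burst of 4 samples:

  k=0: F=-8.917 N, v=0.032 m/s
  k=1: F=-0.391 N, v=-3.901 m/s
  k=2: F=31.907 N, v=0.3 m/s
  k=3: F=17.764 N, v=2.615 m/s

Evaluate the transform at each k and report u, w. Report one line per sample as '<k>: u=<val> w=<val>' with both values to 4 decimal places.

k=0: b·v=5.49×0.032=0.1757; √(2b)=3.3136; u=(0.1757+(-8.917))/3.3136=-2.6380, w=(0.1757−(-8.917))/3.3136=2.7440
k=1: b·v=5.49×(-3.901)=-21.4165; √(2b)=3.3136; u=(-21.4165+(-0.391))/3.3136=-6.5812, w=(-21.4165−(-0.391))/3.3136=-6.3452
k=2: b·v=5.49×0.3=1.6470; √(2b)=3.3136; u=(1.6470+31.907)/3.3136=10.1261, w=(1.6470−31.907)/3.3136=-9.1320
k=3: b·v=5.49×2.615=14.3564; √(2b)=3.3136; u=(14.3564+17.764)/3.3136=9.6935, w=(14.3564−17.764)/3.3136=-1.0284

0: u=-2.6380 w=2.7440
1: u=-6.5812 w=-6.3452
2: u=10.1261 w=-9.1320
3: u=9.6935 w=-1.0284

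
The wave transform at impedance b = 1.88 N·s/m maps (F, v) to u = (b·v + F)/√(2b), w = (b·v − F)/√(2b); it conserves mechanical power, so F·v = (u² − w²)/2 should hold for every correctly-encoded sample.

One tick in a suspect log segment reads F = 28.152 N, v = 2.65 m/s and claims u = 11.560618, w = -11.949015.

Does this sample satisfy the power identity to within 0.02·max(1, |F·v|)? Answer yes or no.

no

F·v = 28.152×2.65 = 74.602800 W.
(u² − w²)/2 = (133.647889 − 142.778959)/2 = -4.565535 W.
|Δ| = 79.168335;  2% of max(1, |F·v|) = 1.492056.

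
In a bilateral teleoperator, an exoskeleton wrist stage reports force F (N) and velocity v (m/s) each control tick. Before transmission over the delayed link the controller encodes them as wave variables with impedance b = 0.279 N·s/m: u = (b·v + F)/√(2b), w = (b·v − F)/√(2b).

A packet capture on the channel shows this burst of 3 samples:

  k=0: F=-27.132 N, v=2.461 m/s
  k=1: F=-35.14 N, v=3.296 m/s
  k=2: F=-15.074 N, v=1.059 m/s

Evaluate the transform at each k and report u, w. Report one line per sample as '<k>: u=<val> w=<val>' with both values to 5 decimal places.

k=0: b·v=0.279×2.461=0.68662; √(2b)=0.74699; u=(0.68662+(-27.132))/0.74699=-35.40240, w=(0.68662−(-27.132))/0.74699=37.24075
k=1: b·v=0.279×3.296=0.91958; √(2b)=0.74699; u=(0.91958+(-35.14))/0.74699=-45.81083, w=(0.91958−(-35.14))/0.74699=48.27292
k=2: b·v=0.279×1.059=0.29546; √(2b)=0.74699; u=(0.29546+(-15.074))/0.74699=-19.78401, w=(0.29546−(-15.074))/0.74699=20.57508

0: u=-35.40240 w=37.24075
1: u=-45.81083 w=48.27292
2: u=-19.78401 w=20.57508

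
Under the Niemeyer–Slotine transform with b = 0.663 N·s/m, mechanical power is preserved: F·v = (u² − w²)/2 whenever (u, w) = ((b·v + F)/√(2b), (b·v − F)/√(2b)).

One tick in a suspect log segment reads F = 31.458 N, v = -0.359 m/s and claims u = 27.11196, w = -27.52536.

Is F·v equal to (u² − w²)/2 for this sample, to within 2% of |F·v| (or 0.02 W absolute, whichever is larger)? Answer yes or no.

F·v = 31.458×(-0.359) = -11.2934 W.
(u² − w²)/2 = (735.0584 − 757.6454)/2 = -11.2935 W.
|Δ| = 0.0001;  2% of max(1, |F·v|) = 0.2259.

yes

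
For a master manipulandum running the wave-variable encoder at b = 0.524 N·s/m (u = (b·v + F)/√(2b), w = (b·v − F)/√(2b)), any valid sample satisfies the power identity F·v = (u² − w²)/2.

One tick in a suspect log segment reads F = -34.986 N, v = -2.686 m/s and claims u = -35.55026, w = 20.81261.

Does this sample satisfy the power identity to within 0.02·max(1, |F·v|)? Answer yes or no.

no

F·v = (-34.986)×(-2.686) = 93.97240 W.
(u² − w²)/2 = (1263.82099 − 433.16474)/2 = 415.32813 W.
|Δ| = 321.35573;  2% of max(1, |F·v|) = 1.87945.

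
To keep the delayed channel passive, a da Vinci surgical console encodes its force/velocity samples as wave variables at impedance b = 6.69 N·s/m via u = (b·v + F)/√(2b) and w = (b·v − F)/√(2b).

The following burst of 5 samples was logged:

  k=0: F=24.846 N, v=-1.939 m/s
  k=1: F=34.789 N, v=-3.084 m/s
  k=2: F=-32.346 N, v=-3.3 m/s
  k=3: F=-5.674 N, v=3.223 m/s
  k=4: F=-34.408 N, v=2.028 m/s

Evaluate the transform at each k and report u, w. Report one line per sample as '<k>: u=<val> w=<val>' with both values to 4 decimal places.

k=0: b·v=6.69×(-1.939)=-12.9719; √(2b)=3.6579; u=(-12.9719+24.846)/3.6579=3.2462, w=(-12.9719−24.846)/3.6579=-10.3388
k=1: b·v=6.69×(-3.084)=-20.6320; √(2b)=3.6579; u=(-20.6320+34.789)/3.6579=3.8703, w=(-20.6320−34.789)/3.6579=-15.1512
k=2: b·v=6.69×(-3.3)=-22.0770; √(2b)=3.6579; u=(-22.0770+(-32.346))/3.6579=-14.8783, w=(-22.0770−(-32.346))/3.6579=2.8074
k=3: b·v=6.69×3.223=21.5619; √(2b)=3.6579; u=(21.5619+(-5.674))/3.6579=4.3435, w=(21.5619−(-5.674))/3.6579=7.4458
k=4: b·v=6.69×2.028=13.5673; √(2b)=3.6579; u=(13.5673+(-34.408))/3.6579=-5.6975, w=(13.5673−(-34.408))/3.6579=13.1157

0: u=3.2462 w=-10.3388
1: u=3.8703 w=-15.1512
2: u=-14.8783 w=2.8074
3: u=4.3435 w=7.4458
4: u=-5.6975 w=13.1157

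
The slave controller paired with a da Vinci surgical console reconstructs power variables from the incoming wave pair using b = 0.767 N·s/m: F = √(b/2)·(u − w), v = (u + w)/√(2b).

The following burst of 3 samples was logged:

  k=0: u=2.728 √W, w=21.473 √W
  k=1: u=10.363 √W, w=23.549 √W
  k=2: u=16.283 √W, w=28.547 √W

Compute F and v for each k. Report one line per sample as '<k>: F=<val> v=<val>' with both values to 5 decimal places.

k=0: u−w=-18.74500, u+w=24.20100; √(b/2)=0.61927, √(2b)=1.23855; F=0.61927×(-18.745)=-11.60829, v=24.20100/1.23855=19.53982
k=1: u−w=-13.18600, u+w=33.91200; √(b/2)=0.61927, √(2b)=1.23855; F=0.61927×(-13.186)=-8.16574, v=33.91200/1.23855=27.38046
k=2: u−w=-12.26400, u+w=44.83000; √(b/2)=0.61927, √(2b)=1.23855; F=0.61927×(-12.264)=-7.59477, v=44.83000/1.23855=36.19562

0: F=-11.60829 v=19.53982
1: F=-8.16574 v=27.38046
2: F=-7.59477 v=36.19562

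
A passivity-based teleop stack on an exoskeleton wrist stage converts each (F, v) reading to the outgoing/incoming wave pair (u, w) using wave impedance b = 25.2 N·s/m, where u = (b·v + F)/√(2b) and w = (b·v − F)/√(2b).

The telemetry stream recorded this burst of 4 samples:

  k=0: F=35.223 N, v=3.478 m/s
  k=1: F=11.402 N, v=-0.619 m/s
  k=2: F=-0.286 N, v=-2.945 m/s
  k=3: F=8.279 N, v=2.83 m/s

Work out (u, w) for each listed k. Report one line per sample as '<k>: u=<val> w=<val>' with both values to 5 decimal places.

0: u=17.30715 w=7.38420
1: u=-0.59116 w=-3.80331
2: u=-10.49400 w=-10.41343
3: u=11.21168 w=8.87933

k=0: b·v=25.2×3.478=87.64560; √(2b)=7.09930; u=(87.64560+35.223)/7.09930=17.30715, w=(87.64560−35.223)/7.09930=7.38420
k=1: b·v=25.2×(-0.619)=-15.59880; √(2b)=7.09930; u=(-15.59880+11.402)/7.09930=-0.59116, w=(-15.59880−11.402)/7.09930=-3.80331
k=2: b·v=25.2×(-2.945)=-74.21400; √(2b)=7.09930; u=(-74.21400+(-0.286))/7.09930=-10.49400, w=(-74.21400−(-0.286))/7.09930=-10.41343
k=3: b·v=25.2×2.83=71.31600; √(2b)=7.09930; u=(71.31600+8.279)/7.09930=11.21168, w=(71.31600−8.279)/7.09930=8.87933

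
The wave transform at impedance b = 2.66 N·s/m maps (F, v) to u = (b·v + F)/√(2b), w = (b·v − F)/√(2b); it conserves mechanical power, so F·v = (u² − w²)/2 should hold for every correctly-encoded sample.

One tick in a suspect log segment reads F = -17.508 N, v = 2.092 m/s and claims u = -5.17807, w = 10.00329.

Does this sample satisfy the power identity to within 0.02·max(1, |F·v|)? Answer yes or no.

F·v = (-17.508)×2.092 = -36.6267 W.
(u² − w²)/2 = (26.8124 − 100.0658)/2 = -36.6267 W.
|Δ| = 0.0000;  2% of max(1, |F·v|) = 0.7325.

yes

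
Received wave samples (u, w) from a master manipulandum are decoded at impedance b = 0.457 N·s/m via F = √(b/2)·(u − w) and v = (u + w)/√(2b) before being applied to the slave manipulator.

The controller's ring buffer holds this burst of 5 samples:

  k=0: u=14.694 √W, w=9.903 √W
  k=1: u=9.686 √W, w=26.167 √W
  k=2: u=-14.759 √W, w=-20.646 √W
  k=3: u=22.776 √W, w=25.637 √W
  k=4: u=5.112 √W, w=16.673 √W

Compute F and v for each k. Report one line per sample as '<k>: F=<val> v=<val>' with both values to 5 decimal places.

k=0: u−w=4.79100, u+w=24.59700; √(b/2)=0.47802, √(2b)=0.95603; F=0.47802×4.791=2.29018, v=24.59700/0.95603=25.72818
k=1: u−w=-16.48100, u+w=35.85300; √(b/2)=0.47802, √(2b)=0.95603; F=0.47802×(-16.481)=-7.87819, v=35.85300/0.95603=37.50183
k=2: u−w=5.88700, u+w=-35.40500; √(b/2)=0.47802, √(2b)=0.95603; F=0.47802×5.887=2.81408, v=-35.40500/0.95603=-37.03322
k=3: u−w=-2.86100, u+w=48.41300; √(b/2)=0.47802, √(2b)=0.95603; F=0.47802×(-2.861)=-1.36761, v=48.41300/0.95603=50.63944
k=4: u−w=-11.56100, u+w=21.78500; √(b/2)=0.47802, √(2b)=0.95603; F=0.47802×(-11.561)=-5.52635, v=21.78500/0.95603=22.78686

0: F=2.29018 v=25.72818
1: F=-7.87819 v=37.50183
2: F=2.81408 v=-37.03322
3: F=-1.36761 v=50.63944
4: F=-5.52635 v=22.78686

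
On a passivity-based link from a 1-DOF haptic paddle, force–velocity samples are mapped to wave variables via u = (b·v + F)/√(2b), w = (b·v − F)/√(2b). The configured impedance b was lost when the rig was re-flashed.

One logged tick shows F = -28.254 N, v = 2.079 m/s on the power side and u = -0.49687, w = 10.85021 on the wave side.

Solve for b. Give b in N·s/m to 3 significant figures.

b = 12.4 N·s/m

u + w = 10.35334;  u + w = √(2b)·v, so √(2b) = 10.35334/2.079 = 4.97996.
b = (√(2b))²/2 = 24.80002/2 = 12.40001.
(Check via u − w = 2F/√(2b): u − w = -11.34708, 2F/√(2b) = -11.34708.)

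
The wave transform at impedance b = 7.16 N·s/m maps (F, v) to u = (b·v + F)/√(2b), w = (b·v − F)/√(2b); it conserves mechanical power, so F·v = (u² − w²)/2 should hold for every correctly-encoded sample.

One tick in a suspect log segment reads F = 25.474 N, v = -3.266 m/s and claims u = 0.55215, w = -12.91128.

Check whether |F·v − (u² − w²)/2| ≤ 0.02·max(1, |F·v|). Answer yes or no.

F·v = 25.474×(-3.266) = -83.19808 W.
(u² − w²)/2 = (0.30487 − 166.70115)/2 = -83.19814 W.
|Δ| = 0.00006;  2% of max(1, |F·v|) = 1.66396.

yes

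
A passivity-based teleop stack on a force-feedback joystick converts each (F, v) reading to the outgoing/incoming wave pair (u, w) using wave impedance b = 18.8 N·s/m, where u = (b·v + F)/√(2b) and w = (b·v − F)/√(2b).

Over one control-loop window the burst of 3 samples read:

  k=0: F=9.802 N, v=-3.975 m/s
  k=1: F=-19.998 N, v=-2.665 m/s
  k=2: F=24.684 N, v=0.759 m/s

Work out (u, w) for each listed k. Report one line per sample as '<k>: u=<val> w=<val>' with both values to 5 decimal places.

k=0: b·v=18.8×(-3.975)=-74.73000; √(2b)=6.13188; u=(-74.73000+9.802)/6.13188=-10.58859, w=(-74.73000−9.802)/6.13188=-13.78565
k=1: b·v=18.8×(-2.665)=-50.10200; √(2b)=6.13188; u=(-50.10200+(-19.998))/6.13188=-11.43205, w=(-50.10200−(-19.998))/6.13188=-4.90942
k=2: b·v=18.8×0.759=14.26920; √(2b)=6.13188; u=(14.26920+24.684)/6.13188=6.35257, w=(14.26920−24.684)/6.13188=-1.69847

0: u=-10.58859 w=-13.78565
1: u=-11.43205 w=-4.90942
2: u=6.35257 w=-1.69847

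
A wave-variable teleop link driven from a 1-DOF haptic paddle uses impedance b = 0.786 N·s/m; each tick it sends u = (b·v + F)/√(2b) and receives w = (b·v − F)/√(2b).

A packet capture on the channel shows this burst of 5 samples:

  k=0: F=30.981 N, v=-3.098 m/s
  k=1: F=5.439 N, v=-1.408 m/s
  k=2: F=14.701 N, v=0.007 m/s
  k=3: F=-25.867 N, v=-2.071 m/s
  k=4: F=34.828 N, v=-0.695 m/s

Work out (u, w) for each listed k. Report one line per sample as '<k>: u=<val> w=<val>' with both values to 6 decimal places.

k=0: b·v=0.786×(-3.098)=-2.435028; √(2b)=1.253794; u=(-2.435028+30.981)/1.253794=22.767669, w=(-2.435028−30.981)/1.253794=-26.651923
k=1: b·v=0.786×(-1.408)=-1.106688; √(2b)=1.253794; u=(-1.106688+5.439)/1.253794=3.455361, w=(-1.106688−5.439)/1.253794=-5.220704
k=2: b·v=0.786×0.007=0.005502; √(2b)=1.253794; u=(0.005502+14.701)/1.253794=11.729598, w=(0.005502−14.701)/1.253794=-11.720821
k=3: b·v=0.786×(-2.071)=-1.627806; √(2b)=1.253794; u=(-1.627806+(-25.867))/1.253794=-21.929281, w=(-1.627806−(-25.867))/1.253794=19.332673
k=4: b·v=0.786×(-0.695)=-0.546270; √(2b)=1.253794; u=(-0.546270+34.828)/1.253794=27.342389, w=(-0.546270−34.828)/1.253794=-28.213776

0: u=22.767669 w=-26.651923
1: u=3.455361 w=-5.220704
2: u=11.729598 w=-11.720821
3: u=-21.929281 w=19.332673
4: u=27.342389 w=-28.213776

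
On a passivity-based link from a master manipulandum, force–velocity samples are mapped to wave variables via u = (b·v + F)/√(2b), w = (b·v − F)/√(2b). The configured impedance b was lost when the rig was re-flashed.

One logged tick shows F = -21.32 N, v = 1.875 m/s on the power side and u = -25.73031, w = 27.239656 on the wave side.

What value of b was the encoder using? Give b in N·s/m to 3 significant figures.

u + w = 1.509346;  u + w = √(2b)·v, so √(2b) = 1.509346/1.875 = 0.804985.
b = (√(2b))²/2 = 0.648000/2 = 0.324000.
(Check via u − w = 2F/√(2b): u − w = -52.969966, 2F/√(2b) = -52.969962.)

b = 0.324 N·s/m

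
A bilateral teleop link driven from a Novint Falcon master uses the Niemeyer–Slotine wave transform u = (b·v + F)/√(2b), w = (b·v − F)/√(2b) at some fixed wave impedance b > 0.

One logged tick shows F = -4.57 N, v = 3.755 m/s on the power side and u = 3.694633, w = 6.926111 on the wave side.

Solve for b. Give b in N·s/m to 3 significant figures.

u + w = 10.620744;  u + w = √(2b)·v, so √(2b) = 10.620744/3.755 = 2.828427.
b = (√(2b))²/2 = 8.000000/2 = 4.000000.
(Check via u − w = 2F/√(2b): u − w = -3.231478, 2F/√(2b) = -3.231478.)

b = 4 N·s/m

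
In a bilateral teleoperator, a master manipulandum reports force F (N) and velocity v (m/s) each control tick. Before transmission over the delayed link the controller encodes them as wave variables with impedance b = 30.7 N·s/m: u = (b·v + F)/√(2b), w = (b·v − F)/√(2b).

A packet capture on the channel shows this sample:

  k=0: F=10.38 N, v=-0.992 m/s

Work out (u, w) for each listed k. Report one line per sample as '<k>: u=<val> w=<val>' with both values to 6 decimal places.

0: u=-2.561878 w=-5.211251

k=0: b·v=30.7×(-0.992)=-30.454400; √(2b)=7.835815; u=(-30.454400+10.38)/7.835815=-2.561878, w=(-30.454400−10.38)/7.835815=-5.211251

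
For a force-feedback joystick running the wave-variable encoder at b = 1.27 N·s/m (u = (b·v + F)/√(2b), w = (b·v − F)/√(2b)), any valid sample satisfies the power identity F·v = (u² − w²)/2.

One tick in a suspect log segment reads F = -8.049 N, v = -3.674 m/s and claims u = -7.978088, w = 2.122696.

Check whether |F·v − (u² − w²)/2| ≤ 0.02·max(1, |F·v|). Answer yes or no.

F·v = (-8.049)×(-3.674) = 29.572026 W.
(u² − w²)/2 = (63.649888 − 4.505838)/2 = 29.572025 W.
|Δ| = 0.000001;  2% of max(1, |F·v|) = 0.591441.

yes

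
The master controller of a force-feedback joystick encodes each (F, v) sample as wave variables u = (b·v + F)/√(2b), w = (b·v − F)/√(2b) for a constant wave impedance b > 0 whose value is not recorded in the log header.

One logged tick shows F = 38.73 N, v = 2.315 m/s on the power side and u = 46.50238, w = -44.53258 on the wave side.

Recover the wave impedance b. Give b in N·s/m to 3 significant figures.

u + w = 1.96980;  u + w = √(2b)·v, so √(2b) = 1.96980/2.315 = 0.85089.
b = (√(2b))²/2 = 0.72401/2 = 0.36200.
(Check via u − w = 2F/√(2b): u − w = 91.03496, 2F/√(2b) = 91.03457.)

b = 0.362 N·s/m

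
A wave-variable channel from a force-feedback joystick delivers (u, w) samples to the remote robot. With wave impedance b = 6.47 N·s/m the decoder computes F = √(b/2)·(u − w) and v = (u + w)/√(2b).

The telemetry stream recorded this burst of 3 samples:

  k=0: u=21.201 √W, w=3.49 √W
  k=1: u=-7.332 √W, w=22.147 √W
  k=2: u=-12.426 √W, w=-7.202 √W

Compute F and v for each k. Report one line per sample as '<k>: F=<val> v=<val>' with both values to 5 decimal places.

0: F=31.85519 v=6.86391
1: F=-53.02124 v=4.11846
2: F=-9.39594 v=-5.45643

k=0: u−w=17.71100, u+w=24.69100; √(b/2)=1.79861, √(2b)=3.59722; F=1.79861×17.711=31.85519, v=24.69100/3.59722=6.86391
k=1: u−w=-29.47900, u+w=14.81500; √(b/2)=1.79861, √(2b)=3.59722; F=1.79861×(-29.479)=-53.02124, v=14.81500/3.59722=4.11846
k=2: u−w=-5.22400, u+w=-19.62800; √(b/2)=1.79861, √(2b)=3.59722; F=1.79861×(-5.224)=-9.39594, v=-19.62800/3.59722=-5.45643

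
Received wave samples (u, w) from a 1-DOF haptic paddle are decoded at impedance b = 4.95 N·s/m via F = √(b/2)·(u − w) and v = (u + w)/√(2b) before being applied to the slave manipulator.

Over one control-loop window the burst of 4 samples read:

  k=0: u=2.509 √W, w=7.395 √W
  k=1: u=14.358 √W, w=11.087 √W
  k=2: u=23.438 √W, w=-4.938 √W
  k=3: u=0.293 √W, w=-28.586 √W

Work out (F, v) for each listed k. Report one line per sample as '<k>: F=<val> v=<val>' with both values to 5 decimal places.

k=0: u−w=-4.88600, u+w=9.90400; √(b/2)=1.57321, √(2b)=3.14643; F=1.57321×(-4.886)=-7.68672, v=9.90400/3.14643=3.14770
k=1: u−w=3.27100, u+w=25.44500; √(b/2)=1.57321, √(2b)=3.14643; F=1.57321×3.271=5.14598, v=25.44500/3.14643=8.08695
k=2: u−w=28.37600, u+w=18.50000; √(b/2)=1.57321, √(2b)=3.14643; F=1.57321×28.376=44.64150, v=18.50000/3.14643=5.87969
k=3: u−w=28.87900, u+w=-28.29300; √(b/2)=1.57321, √(2b)=3.14643; F=1.57321×28.879=45.43283, v=-28.29300/3.14643=-8.99211

0: F=-7.68672 v=3.14770
1: F=5.14598 v=8.08695
2: F=44.64150 v=5.87969
3: F=45.43283 v=-8.99211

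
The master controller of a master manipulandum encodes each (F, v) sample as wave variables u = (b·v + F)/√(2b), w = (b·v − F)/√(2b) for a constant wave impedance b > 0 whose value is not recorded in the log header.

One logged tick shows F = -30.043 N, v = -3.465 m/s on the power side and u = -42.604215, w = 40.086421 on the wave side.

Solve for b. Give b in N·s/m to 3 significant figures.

b = 0.264 N·s/m

u + w = -2.517794;  u + w = √(2b)·v, so √(2b) = -2.517794/(-3.465) = 0.726636.
b = (√(2b))²/2 = 0.528000/2 = 0.264000.
(Check via u − w = 2F/√(2b): u − w = -82.690636, 2F/√(2b) = -82.690637.)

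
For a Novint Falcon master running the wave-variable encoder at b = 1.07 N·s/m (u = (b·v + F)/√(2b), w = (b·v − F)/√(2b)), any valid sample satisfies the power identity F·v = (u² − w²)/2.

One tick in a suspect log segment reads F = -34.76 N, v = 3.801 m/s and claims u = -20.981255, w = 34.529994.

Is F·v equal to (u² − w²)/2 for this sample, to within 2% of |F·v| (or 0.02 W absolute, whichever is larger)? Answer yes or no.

no

F·v = (-34.76)×3.801 = -132.122760 W.
(u² − w²)/2 = (440.213061 − 1192.320486)/2 = -376.053712 W.
|Δ| = 243.930952;  2% of max(1, |F·v|) = 2.642455.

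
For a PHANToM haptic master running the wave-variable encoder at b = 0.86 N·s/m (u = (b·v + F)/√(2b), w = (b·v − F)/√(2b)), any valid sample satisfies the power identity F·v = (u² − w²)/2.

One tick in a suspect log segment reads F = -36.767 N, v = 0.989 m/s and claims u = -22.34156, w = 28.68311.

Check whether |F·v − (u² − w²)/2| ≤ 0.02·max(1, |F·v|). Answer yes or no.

F·v = (-36.767)×0.989 = -36.36256 W.
(u² − w²)/2 = (499.14530 − 822.72080)/2 = -161.78775 W.
|Δ| = 125.42519;  2% of max(1, |F·v|) = 0.72725.

no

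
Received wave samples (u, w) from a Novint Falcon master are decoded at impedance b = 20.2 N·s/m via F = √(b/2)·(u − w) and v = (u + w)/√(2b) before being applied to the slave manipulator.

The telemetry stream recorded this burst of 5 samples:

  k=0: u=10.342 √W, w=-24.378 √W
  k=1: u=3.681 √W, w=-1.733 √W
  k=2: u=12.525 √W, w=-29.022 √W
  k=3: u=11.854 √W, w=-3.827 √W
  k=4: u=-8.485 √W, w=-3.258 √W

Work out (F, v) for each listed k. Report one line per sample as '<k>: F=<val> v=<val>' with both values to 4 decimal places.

k=0: u−w=34.7200, u+w=-14.0360; √(b/2)=3.1780, √(2b)=6.3561; F=3.1780×34.72=110.3419, v=-14.0360/6.3561=-2.2083
k=1: u−w=5.4140, u+w=1.9480; √(b/2)=3.1780, √(2b)=6.3561; F=3.1780×5.414=17.2060, v=1.9480/6.3561=0.3065
k=2: u−w=41.5470, u+w=-16.4970; √(b/2)=3.1780, √(2b)=6.3561; F=3.1780×41.547=132.0384, v=-16.4970/6.3561=-2.5955
k=3: u−w=15.6810, u+w=8.0270; √(b/2)=3.1780, √(2b)=6.3561; F=3.1780×15.681=49.8350, v=8.0270/6.3561=1.2629
k=4: u−w=-5.2270, u+w=-11.7430; √(b/2)=3.1780, √(2b)=6.3561; F=3.1780×(-5.227)=-16.6117, v=-11.7430/6.3561=-1.8475

0: F=110.3419 v=-2.2083
1: F=17.2060 v=0.3065
2: F=132.0384 v=-2.5955
3: F=49.8350 v=1.2629
4: F=-16.6117 v=-1.8475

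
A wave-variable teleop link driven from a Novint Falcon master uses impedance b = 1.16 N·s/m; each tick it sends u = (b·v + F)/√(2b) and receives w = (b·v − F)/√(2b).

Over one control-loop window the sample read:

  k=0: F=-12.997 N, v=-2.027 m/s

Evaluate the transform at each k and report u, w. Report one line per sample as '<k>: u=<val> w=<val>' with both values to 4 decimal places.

k=0: b·v=1.16×(-2.027)=-2.3513; √(2b)=1.5232; u=(-2.3513+(-12.997))/1.5232=-10.0767, w=(-2.3513−(-12.997))/1.5232=6.9892

0: u=-10.0767 w=6.9892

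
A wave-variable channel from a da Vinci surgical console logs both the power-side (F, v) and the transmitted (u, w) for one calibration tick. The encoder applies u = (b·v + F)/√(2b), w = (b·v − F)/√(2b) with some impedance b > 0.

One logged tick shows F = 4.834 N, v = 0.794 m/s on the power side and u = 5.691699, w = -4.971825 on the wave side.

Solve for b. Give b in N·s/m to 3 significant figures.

b = 0.411 N·s/m

u + w = 0.719874;  u + w = √(2b)·v, so √(2b) = 0.719874/0.794 = 0.906642.
b = (√(2b))²/2 = 0.822000/2 = 0.411000.
(Check via u − w = 2F/√(2b): u − w = 10.663524, 2F/√(2b) = 10.663522.)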